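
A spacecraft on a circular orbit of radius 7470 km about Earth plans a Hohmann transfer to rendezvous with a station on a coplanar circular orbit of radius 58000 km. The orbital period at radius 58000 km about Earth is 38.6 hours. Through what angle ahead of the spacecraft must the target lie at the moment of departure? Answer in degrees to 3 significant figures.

From Kepler's third law T² = 4π²r³/μ at r = 58000 km, T = 38.6 hours = 38.6 × 3600 s = 1.3896×10^5 s: μ = 4π²r³/T² = 3.98900×10^5 km³/s².
Semi-major axis of the transfer orbit: a_t = (7470 + 58000)/2 = 32735 km.
Transfer time t = π√(a_t³/μ) = 29460 s.
Target angular speed ω₂ = √(μ/r₂³) = 4.522×10^-5 rad/s.
Angle swept by the target during transfer: ω₂·t = 1.332 rad = 76.32°.
The spacecraft traverses 180° on the transfer ellipse, so the target must lead by 180° − 76.32° = 104°.

φ = 104°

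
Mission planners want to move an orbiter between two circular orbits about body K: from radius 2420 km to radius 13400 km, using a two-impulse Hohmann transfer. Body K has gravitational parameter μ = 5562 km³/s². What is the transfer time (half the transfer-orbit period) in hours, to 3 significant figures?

Transfer-ellipse semi-major axis a_t = (r₁ + r₂)/2 = (2420 + 13400)/2 = 7910 km.
Transfer time t = π√(a_t³/μ) = π√((7910)³ / 5562) = 29630 s.
Converting: 29630 s ÷ 3600 s/hour = 8.23 hours.

t = 8.23 hours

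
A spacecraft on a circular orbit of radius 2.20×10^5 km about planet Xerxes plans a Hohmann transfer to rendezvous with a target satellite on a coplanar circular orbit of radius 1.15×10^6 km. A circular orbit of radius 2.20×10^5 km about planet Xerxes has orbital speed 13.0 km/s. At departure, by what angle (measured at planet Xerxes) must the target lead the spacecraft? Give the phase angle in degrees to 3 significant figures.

φ = 97.3°

From the circular-orbit relation v² = μ/r at r = 2.20×10^5 km: μ = v²r = (13.0)² × 2.20×10^5 = 3.71800×10^7 km³/s².
Semi-major axis of the transfer orbit: a_t = (2.200×10^5 + 1.150×10^6)/2 = 6.850×10^5 km.
The half-period of the transfer ellipse is t = π√(a_t³/μ) = 2.92100×10^5 s.
Target angular speed ω₂ = √(μ/r₂³) = 4.94434×10^-6 rad/s.
Angle swept by the target during transfer: ω₂·t = 1.44424 rad = 82.749°.
Arrival is 180° from departure on the ellipse, so φ = 180° − 82.749° = 97.3°.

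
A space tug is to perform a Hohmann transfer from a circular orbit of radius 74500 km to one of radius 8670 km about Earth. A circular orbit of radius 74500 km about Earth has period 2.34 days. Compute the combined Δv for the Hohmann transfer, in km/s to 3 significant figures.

Δv = 3.56 km/s

From Kepler's third law T² = 4π²r³/μ at r = 74500 km, T = 2.34 days = 2.34 × 86400 s = 2.02176×10^5 s: μ = 4π²r³/T² = 3.99364×10^5 km³/s².
The Hohmann ellipse has a_t = (r₁ + r₂)/2 = 41585 km.
Circular speed at r₁: v₁ = √(μ/r₁) = √(3.99364×10^5/74500) = 2.315 km/s.
Transfer-orbit speed at r₁ (vis-viva equation): v_a = √[μ(2/r₁ − 1/a_t)] = 1.057 km/s.
First burn Δv₁ = |v_a − v₁| = 1.258 km/s.
At r₂, v₂ = √(μ/r₂) = 6.787 km/s.
Transfer-orbit speed at r₂: v_p = √[μ(2/r₂ − 1/a_t)] = 9.084 km/s.
Second burn Δv₂ = |v₂ − v_p| = 2.297 km/s.
Δv = Δv₁ + Δv₂ = 1.258 + 2.297 = 3.555 km/s.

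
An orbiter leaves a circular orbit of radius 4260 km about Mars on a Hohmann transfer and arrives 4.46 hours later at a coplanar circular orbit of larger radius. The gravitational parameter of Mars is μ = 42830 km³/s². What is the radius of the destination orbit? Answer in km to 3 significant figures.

Transfer time t = 4.46 hours = 16056 s, and t = π√(a_t³/μ).
So a_t = (μ t²/π²)^(1/3) = (42830 × (16056)² / π²)^(1/3) = 10381 km.
Since a_t = (r₁ + r₂)/2, r₂ = 2a_t − r₁ = 2×10381 − 4260 = 16502 km.

r₂ = 16500 km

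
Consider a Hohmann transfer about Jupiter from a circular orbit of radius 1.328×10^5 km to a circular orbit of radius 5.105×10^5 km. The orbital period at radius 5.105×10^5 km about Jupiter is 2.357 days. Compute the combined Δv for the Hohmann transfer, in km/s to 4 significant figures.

Δv = 13.65 km/s

From Kepler's third law T² = 4π²r³/μ at r = 5.105×10^5 km, T = 2.357 days = 2.357 × 86400 s = 2.036448×10^5 s: μ = 4π²r³/T² = 1.26649×10^8 km³/s².
Semi-major axis of the transfer orbit: a_t = (1.328×10^5 + 5.105×10^5)/2 = 3.2165×10^5 km.
At r₁ the circular-orbit speed is v₁ = √(μ/r₁) = 30.882 km/s.
Transfer-orbit speed at r₁ (vis-viva equation): v_p = √[μ(2/r₁ − 1/a_t)] = 38.905 km/s.
First burn Δv₁ = |v_p − v₁| = 8.023 km/s.
At r₂, v₂ = √(μ/r₂) = 15.75 km/s.
Transfer-orbit speed at r₂: v_a = √[μ(2/r₂ − 1/a_t)] = 10.12 km/s.
Second burn Δv₂ = |v₂ − v_a| = 5.630 km/s.
Δv = Δv₁ + Δv₂ = 8.023 + 5.630 = 13.65 km/s.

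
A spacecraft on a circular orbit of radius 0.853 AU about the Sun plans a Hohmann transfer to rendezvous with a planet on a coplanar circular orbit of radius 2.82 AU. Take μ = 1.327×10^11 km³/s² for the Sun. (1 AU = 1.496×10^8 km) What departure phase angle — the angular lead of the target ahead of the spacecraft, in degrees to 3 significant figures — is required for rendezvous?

φ = 85.4°

In km: r₁ = 0.853 × 1.496×10^8 = 1.276088×10^8 km; r₂ = 2.82 × 1.496×10^8 = 4.21872×10^8 km.
Semi-major axis of the transfer orbit: a_t = (1.276088×10^8 + 4.21872×10^8)/2 = 2.747404×10^8 km.
Transfer time t = π√(a_t³/μ) = 3.927×10^7 s.
Target angular speed ω₂ = √(μ/r₂³) = 4.204×10^-8 rad/s.
Angle swept by the target during transfer: ω₂·t = 1.651 rad = 94.60°.
The spacecraft traverses 180° on the transfer ellipse, so the target must lead by 180° − 94.60° = 85.4°.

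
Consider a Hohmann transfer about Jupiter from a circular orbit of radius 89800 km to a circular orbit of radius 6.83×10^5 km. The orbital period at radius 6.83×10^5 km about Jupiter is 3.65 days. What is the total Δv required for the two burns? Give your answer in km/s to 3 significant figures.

Δv = 19.4 km/s

From Kepler's third law T² = 4π²r³/μ at r = 6.83×10^5 km, T = 3.65 days = 3.65 × 86400 s = 3.1536×10^5 s: μ = 4π²r³/T² = 1.26476×10^8 km³/s².
Transfer-ellipse semi-major axis a_t = (r₁ + r₂)/2 = (89800 + 6.830×10^5)/2 = 3.864×10^5 km.
At r₁ the circular-orbit speed is v₁ = √(μ/r₁) = 37.529 km/s.
On the transfer ellipse at r₁, vis-viva equation gives v_p = √[μ(2/r₁ − 1/a_t)] = 49.895 km/s.
First burn Δv₁ = |v_p − v₁| = 12.366 km/s.
Circular speed at r₂: v₂ = √(μ/r₂) = 13.60799 km/s.
Transfer-orbit speed at r₂: v_a = √[μ(2/r₂ − 1/a_t)] = 6.560147 km/s.
Second burn Δv₂ = |v₂ − v_a| = 7.0478 km/s.
Δv = Δv₁ + Δv₂ = 12.366 + 7.0478 = 19.41 km/s.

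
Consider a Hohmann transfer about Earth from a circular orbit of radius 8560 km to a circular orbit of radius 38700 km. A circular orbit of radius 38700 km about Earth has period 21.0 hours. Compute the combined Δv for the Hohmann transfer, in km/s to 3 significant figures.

From Kepler's third law T² = 4π²r³/μ at r = 38700 km, T = 21.0 hours = 21.0 × 3600 s = 75600 s: μ = 4π²r³/T² = 4.00358×10^5 km³/s².
Semi-major axis of the transfer orbit: a_t = (8560 + 38700)/2 = 23630 km.
At r₁ the circular-orbit speed is v₁ = √(μ/r₁) = 6.839 km/s.
On the transfer ellipse at r₁, v² = μ(2/r − 1/a) gives v_p = √[μ(2/r₁ − 1/a_t)] = 8.752 km/s.
First burn Δv₁ = |v_p − v₁| = 1.913 km/s.
Circular speed at r₂: v₂ = √(μ/r₂) = 3.21639 km/s.
Transfer-orbit speed at r₂: v_a = √[μ(2/r₂ − 1/a_t)] = 1.93586 km/s.
Second burn Δv₂ = |v₂ − v_a| = 1.281 km/s.
Δv = Δv₁ + Δv₂ = 1.913 + 1.281 = 3.194 km/s.

Δv = 3.19 km/s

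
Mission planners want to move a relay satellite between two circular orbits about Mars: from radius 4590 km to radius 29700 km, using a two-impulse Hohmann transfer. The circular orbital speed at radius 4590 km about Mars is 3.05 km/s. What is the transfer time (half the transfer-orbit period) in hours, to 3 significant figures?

t = 9.48 hours

From the circular-orbit relation v² = μ/r at r = 4590 km: μ = v²r = (3.05)² × 4590 = 42698.5 km³/s².
Semi-major axis of the transfer orbit: a_t = (4590 + 29700)/2 = 17145 km.
Half the transfer-orbit period gives t = π√(a_t³/μ) = 34130 s.
Converting: 34130 s ÷ 3600 s/hour = 9.48 hours.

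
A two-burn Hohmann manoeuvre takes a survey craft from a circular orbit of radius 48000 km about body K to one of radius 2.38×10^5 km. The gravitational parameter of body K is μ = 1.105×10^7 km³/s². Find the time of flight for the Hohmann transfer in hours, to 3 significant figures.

t = 14.2 hours

Transfer-ellipse semi-major axis a_t = (r₁ + r₂)/2 = (48000 + 2.380×10^5)/2 = 1.430×10^5 km.
By Kepler's third law the transfer-orbit period is T = 2π√(a_t³/μ), so t = T/2 = 51110 s.
Converting: 51110 s ÷ 3600 s/hour = 14.2 hours.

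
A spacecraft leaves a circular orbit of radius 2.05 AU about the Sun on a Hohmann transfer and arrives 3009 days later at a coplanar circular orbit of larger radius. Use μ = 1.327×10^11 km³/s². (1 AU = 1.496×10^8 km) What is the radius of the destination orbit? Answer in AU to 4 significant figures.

In km: r₁ = 2.05 × 1.496×10^8 = 3.0668×10^8 km.
Transfer time t = 3009 days = 2.599776×10^8 s, and t = π√(a_t³/μ).
So a_t = (μ t²/π²)^(1/3) = (1.327×10^11 × (2.599776×10^8)² / π²)^(1/3) = 9.6861×10^8 km.
Since a_t = (r₁ + r₂)/2, r₂ = 2a_t − r₁ = 2×9.6861×10^8 − 3.0668×10^8 = 1.63054×10^9 km.
In AU: r₂ = 1.63054×10^9 / 1.496×10^8 = 10.90 AU.

r₂ = 10.90 AU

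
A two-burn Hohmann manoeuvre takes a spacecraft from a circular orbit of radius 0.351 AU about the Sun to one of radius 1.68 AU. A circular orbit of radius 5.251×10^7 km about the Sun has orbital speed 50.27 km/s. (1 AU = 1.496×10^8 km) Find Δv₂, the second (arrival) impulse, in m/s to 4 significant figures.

Δv₂ = 9469 m/s

From the circular-orbit relation v² = μ/r at r = 5.251×10^7 km: μ = v²r = (50.27)² × 5.251×10^7 = 1.32697×10^11 km³/s².
In km: r₁ = 0.351 × 1.496×10^8 = 5.25096×10^7 km; r₂ = 1.68 × 1.496×10^8 = 2.51328×10^8 km.
Semi-major axis of the transfer orbit: a_t = (5.25096×10^7 + 2.51328×10^8)/2 = 1.519188×10^8 km.
On the circular orbit at r = 2.51328×10^8 km, v_c = √(μ/r) = 22.978 km/s.
Vis-viva on the transfer ellipse at r = 2.51328×10^8 km gives v_t = √[μ(2/r − 1/a_t)] = 13.509 km/s.
Δv₂ = |v_t − v_c| = |13.509 − 22.978| = 9.469 km/s.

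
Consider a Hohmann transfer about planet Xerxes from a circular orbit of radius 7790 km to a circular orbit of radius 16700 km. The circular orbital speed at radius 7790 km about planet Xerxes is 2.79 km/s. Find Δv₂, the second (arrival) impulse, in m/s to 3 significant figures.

From the circular-orbit relation v² = μ/r at r = 7790 km: μ = v²r = (2.79)² × 7790 = 60638.1 km³/s².
Transfer-ellipse semi-major axis a_t = (r₁ + r₂)/2 = (7790 + 16700)/2 = 12245 km.
On the circular orbit at r = 16700 km, v_c = √(μ/r) = 1.90553 km/s.
Transfer-orbit speed at the same r (vis-viva, a = a_t): v_t = √[μ(2/r − 1/a_t)] = 1.51986 km/s.
Δv₂ = |v_t − v_c| = |1.51986 − 1.90553| = 0.3857 km/s.

Δv₂ = 386 m/s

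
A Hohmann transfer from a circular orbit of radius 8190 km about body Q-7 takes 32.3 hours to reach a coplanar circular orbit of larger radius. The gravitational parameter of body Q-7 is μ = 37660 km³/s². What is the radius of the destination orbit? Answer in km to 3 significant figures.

r₂ = 66300 km

Transfer time t = 32.3 hours = 1.1628×10^5 s, and t = π√(a_t³/μ).
So a_t = (μ t²/π²)^(1/3) = (37660 × (1.1628×10^5)² / π²)^(1/3) = 37227 km.
Since a_t = (r₁ + r₂)/2, r₂ = 2a_t − r₁ = 2×37227 − 8190 = 66264 km.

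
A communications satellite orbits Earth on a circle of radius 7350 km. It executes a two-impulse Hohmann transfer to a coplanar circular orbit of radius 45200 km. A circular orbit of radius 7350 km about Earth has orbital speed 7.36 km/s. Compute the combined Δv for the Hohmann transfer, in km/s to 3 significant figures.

Δv = 3.69 km/s

From the circular-orbit relation v² = μ/r at r = 7350 km: μ = v²r = (7.36)² × 7350 = 3.98147×10^5 km³/s².
The Hohmann ellipse has a_t = (r₁ + r₂)/2 = 26275 km.
Circular speed at r₁: v₁ = √(μ/r₁) = √(3.98147×10^5/7350) = 7.360 km/s.
Transfer-orbit speed at r₁ (v² = μ(2/r − 1/a)): v_p = √[μ(2/r₁ − 1/a_t)] = 9.653 km/s.
First burn Δv₁ = |v_p − v₁| = 2.293 km/s.
At r₂, v₂ = √(μ/r₂) = 2.968 km/s.
Transfer-orbit speed at r₂: v_a = √[μ(2/r₂ − 1/a_t)] = 1.570 km/s.
Second burn Δv₂ = |v₂ − v_a| = 1.398 km/s.
Δv = Δv₁ + Δv₂ = 2.293 + 1.398 = 3.691 km/s.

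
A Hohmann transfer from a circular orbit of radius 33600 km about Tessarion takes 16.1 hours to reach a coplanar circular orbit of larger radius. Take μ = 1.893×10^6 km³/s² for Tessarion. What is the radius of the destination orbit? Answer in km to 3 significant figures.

r₂ = 1.39×10^5 km

Transfer time t = 16.1 hours = 57960 s, and t = π√(a_t³/μ).
So a_t = (μ t²/π²)^(1/3) = (1.893×10^6 × (57960)² / π²)^(1/3) = 86371 km.
Since a_t = (r₁ + r₂)/2, r₂ = 2a_t − r₁ = 2×86371 − 33600 = 1.39142×10^5 km.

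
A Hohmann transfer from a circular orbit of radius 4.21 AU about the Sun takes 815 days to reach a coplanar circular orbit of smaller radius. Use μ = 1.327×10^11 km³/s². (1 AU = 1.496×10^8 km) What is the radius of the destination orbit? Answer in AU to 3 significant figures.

In km: r₁ = 4.21 × 1.496×10^8 = 6.29816×10^8 km.
Transfer time t = 815 days = 7.0416×10^7 s, and t = π√(a_t³/μ).
So a_t = (μ t²/π²)^(1/3) = (1.327×10^11 × (7.0416×10^7)² / π²)^(1/3) = 4.0548×10^8 km.
Since a_t = (r₁ + r₂)/2, r₂ = 2a_t − r₁ = 2×4.0548×10^8 − 6.29816×10^8 = 1.81144×10^8 km.
In AU: r₂ = 1.81144×10^8 / 1.496×10^8 = 1.21 AU.

r₂ = 1.21 AU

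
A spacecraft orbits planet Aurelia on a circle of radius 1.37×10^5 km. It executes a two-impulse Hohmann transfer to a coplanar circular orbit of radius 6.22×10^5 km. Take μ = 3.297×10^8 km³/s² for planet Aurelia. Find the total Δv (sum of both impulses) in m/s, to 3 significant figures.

Transfer-ellipse semi-major axis a_t = (r₁ + r₂)/2 = (1.370×10^5 + 6.220×10^5)/2 = 3.795×10^5 km.
Circular speed at r₁: v₁ = √(μ/r₁) = √(3.297×10^8/1.370×10^5) = 49.057 km/s.
On the transfer ellipse at r₁, v² = μ(2/r − 1/a) gives v_p = √[μ(2/r₁ − 1/a_t)] = 62.804 km/s.
First burn Δv₁ = |v_p − v₁| = 13.75 km/s.
Circular speed at r₂: v₂ = √(μ/r₂) = 23.02 km/s.
Transfer-orbit speed at r₂: v_a = √[μ(2/r₂ − 1/a_t)] = 13.83 km/s.
Second burn Δv₂ = |v₂ − v_a| = 9.190 km/s.
Δv = Δv₁ + Δv₂ = 13.75 + 9.190 = 22.94 km/s.

Δv = 22900 m/s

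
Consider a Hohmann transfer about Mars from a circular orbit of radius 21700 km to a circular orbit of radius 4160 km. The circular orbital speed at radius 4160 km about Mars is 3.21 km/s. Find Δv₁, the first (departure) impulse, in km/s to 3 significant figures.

Δv₁ = 0.608 km/s

From the circular-orbit relation v² = μ/r at r = 4160 km: μ = v²r = (3.21)² × 4160 = 42865.1 km³/s².
The Hohmann ellipse has a_t = (r₁ + r₂)/2 = 12930 km.
On the circular orbit at r = 21700 km, v_c = √(μ/r) = 1.4055 km/s.
Transfer-orbit speed at the same r (vis-viva, a = a_t): v_t = √[μ(2/r − 1/a_t)] = 0.79720 km/s.
Δv₁ = |v_t − v_c| = |0.79720 − 1.4055| = 0.6083 km/s.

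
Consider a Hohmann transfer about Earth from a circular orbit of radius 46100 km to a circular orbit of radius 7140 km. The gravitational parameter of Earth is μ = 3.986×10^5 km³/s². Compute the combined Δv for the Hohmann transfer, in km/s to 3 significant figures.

Semi-major axis of the transfer orbit: a_t = (46100 + 7140)/2 = 26620 km.
Circular speed at r₁: v₁ = √(μ/r₁) = √(3.986×10^5/46100) = 2.9405 km/s.
Transfer-orbit speed at r₁ (vis-viva): v_a = √[μ(2/r₁ − 1/a_t)] = 1.5229 km/s.
First burn Δv₁ = |v_a − v₁| = 1.4176 km/s.
At r₂, v₂ = √(μ/r₂) = 7.4717 km/s.
Transfer-orbit speed at r₂: v_p = √[μ(2/r₂ − 1/a_t)] = 9.8325 km/s.
Second burn Δv₂ = |v₂ − v_p| = 2.3608 km/s.
Δv = Δv₁ + Δv₂ = 1.4176 + 2.3608 = 3.778 km/s.

Δv = 3.78 km/s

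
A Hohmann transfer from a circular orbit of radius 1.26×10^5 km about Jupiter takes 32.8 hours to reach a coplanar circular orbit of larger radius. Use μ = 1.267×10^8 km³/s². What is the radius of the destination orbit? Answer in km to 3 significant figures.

r₂ = 1.00×10^6 km

Transfer time t = 32.8 hours = 1.1808×10^5 s, and t = π√(a_t³/μ).
So a_t = (μ t²/π²)^(1/3) = (1.267×10^8 × (1.1808×10^5)² / π²)^(1/3) = 5.6356×10^5 km.
Since a_t = (r₁ + r₂)/2, r₂ = 2a_t − r₁ = 2×5.6356×10^5 − 1.260×10^5 = 1.00112×10^6 km.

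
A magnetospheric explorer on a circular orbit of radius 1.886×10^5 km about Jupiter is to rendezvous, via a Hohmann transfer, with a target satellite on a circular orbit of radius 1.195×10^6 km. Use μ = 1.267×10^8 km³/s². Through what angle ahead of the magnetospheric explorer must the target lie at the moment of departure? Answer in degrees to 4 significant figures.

Transfer-ellipse semi-major axis a_t = (r₁ + r₂)/2 = (1.886×10^5 + 1.195×10^6)/2 = 6.918×10^5 km.
Transfer time t = π√(a_t³/μ) = 1.6060×10^5 s.
Target angular speed ω₂ = √(μ/r₂³) = 8.6166×10^-6 rad/s.
Angle swept by the target during transfer: ω₂·t = 1.3838 rad = 79.29°.
The magnetospheric explorer traverses 180° on the transfer ellipse, so the target must lead by 180° − 79.29° = 100.7°.

φ = 100.7°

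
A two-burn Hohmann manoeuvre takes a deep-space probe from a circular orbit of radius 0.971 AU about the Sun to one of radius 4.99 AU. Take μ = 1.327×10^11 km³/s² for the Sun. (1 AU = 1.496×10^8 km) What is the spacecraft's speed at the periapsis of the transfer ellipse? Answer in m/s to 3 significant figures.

v = 39100 m/s

In km: r₁ = 0.971 × 1.496×10^8 = 1.452616×10^8 km; r₂ = 4.99 × 1.496×10^8 = 7.46504×10^8 km.
The Hohmann ellipse has a_t = (r₁ + r₂)/2 = 4.458828×10^8 km.
At periapsis, r = 1.452616×10^8 km.
From the vis-viva equation, v = √[μ(2/r − 1/a_t)] = 39.11 km/s.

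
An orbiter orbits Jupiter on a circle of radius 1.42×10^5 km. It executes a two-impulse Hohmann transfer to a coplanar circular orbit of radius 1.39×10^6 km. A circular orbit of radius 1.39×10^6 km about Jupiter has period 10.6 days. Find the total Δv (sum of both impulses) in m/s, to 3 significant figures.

From Kepler's third law T² = 4π²r³/μ at r = 1.39×10^6 km, T = 10.6 days = 10.6 × 86400 s = 9.1584×10^5 s: μ = 4π²r³/T² = 1.26405×10^8 km³/s².
The Hohmann ellipse has a_t = (r₁ + r₂)/2 = 7.660×10^5 km.
Circular speed at r₁: v₁ = √(μ/r₁) = √(1.26405×10^8/1.420×10^5) = 29.8358 km/s.
Transfer-orbit speed at r₁ (vis-viva equation): v_p = √[μ(2/r₁ − 1/a_t)] = 40.1912 km/s.
First burn Δv₁ = |v_p − v₁| = 10.36 km/s.
At r₂, v₂ = √(μ/r₂) = 9.536 km/s.
Transfer-orbit speed at r₂: v_a = √[μ(2/r₂ − 1/a_t)] = 4.106 km/s.
Second burn Δv₂ = |v₂ − v_a| = 5.430 km/s.
Δv = Δv₁ + Δv₂ = 10.36 + 5.430 = 15.79 km/s.

Δv = 15800 m/s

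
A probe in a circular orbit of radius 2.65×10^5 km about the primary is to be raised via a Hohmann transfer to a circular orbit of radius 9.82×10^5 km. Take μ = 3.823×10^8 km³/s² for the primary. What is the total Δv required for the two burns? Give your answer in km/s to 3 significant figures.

Δv = 16.6 km/s

Transfer-ellipse semi-major axis a_t = (r₁ + r₂)/2 = (2.650×10^5 + 9.820×10^5)/2 = 6.235×10^5 km.
At r₁ the circular-orbit speed is v₁ = √(μ/r₁) = 37.982 km/s.
On the transfer ellipse at r₁, vis-viva gives v_p = √[μ(2/r₁ − 1/a_t)] = 47.667 km/s.
First burn Δv₁ = |v_p − v₁| = 9.685 km/s.
Circular speed at r₂: v₂ = √(μ/r₂) = 19.731 km/s.
Transfer-orbit speed at r₂: v_a = √[μ(2/r₂ − 1/a_t)] = 12.863 km/s.
Second burn Δv₂ = |v₂ − v_a| = 6.868 km/s.
Total Δv = Δv₁ + Δv₂ = 16.55 km/s.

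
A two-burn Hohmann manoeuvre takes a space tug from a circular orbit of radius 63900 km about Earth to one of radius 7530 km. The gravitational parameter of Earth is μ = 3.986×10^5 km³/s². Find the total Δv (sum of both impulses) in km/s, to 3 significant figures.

Δv = 3.81 km/s

The Hohmann ellipse has a_t = (r₁ + r₂)/2 = 35715 km.
At r₁ the circular-orbit speed is v₁ = √(μ/r₁) = 2.498 km/s.
On the transfer ellipse at r₁, v² = μ(2/r − 1/a) gives v_a = √[μ(2/r₁ − 1/a_t)] = 1.147 km/s.
First burn Δv₁ = |v_a − v₁| = 1.351 km/s.
At r₂, v₂ = √(μ/r₂) = 7.276 km/s.
Transfer-orbit speed at r₂: v_p = √[μ(2/r₂ − 1/a_t)] = 9.732 km/s.
Second burn Δv₂ = |v₂ − v_p| = 2.456 km/s.
Δv = Δv₁ + Δv₂ = 1.351 + 2.456 = 3.807 km/s.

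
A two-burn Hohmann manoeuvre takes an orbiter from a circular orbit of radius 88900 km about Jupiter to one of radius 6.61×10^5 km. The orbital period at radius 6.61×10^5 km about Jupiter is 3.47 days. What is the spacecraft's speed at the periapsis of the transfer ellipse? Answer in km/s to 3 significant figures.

v = 50.2 km/s

From Kepler's third law T² = 4π²r³/μ at r = 6.61×10^5 km, T = 3.47 days = 3.47 × 86400 s = 2.99808×10^5 s: μ = 4π²r³/T² = 1.26846×10^8 km³/s².
The Hohmann ellipse has a_t = (r₁ + r₂)/2 = 3.7495×10^5 km.
At periapsis, r = 88900 km.
Vis-viva: v = √[μ(2/r − 1/a_t)] = √[1.26846×10^8 × (2/88900 − 1/3.7495×10^5)] = 50.15 km/s.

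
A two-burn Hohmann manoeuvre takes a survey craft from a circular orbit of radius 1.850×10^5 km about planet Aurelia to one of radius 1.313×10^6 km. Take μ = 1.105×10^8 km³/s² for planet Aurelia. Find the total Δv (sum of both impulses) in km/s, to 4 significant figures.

Δv = 12.53 km/s

Transfer-ellipse semi-major axis a_t = (r₁ + r₂)/2 = (1.850×10^5 + 1.313×10^6)/2 = 7.490×10^5 km.
At r₁ the circular-orbit speed is v₁ = √(μ/r₁) = 24.4397 km/s.
On the transfer ellipse at r₁, vis-viva equation gives v_p = √[μ(2/r₁ − 1/a_t)] = 32.3584 km/s.
First burn Δv₁ = |v_p − v₁| = 7.919 km/s.
Circular speed at r₂: v₂ = √(μ/r₂) = 9.174 km/s.
Transfer-orbit speed at r₂: v_a = √[μ(2/r₂ − 1/a_t)] = 4.559 km/s.
Second burn Δv₂ = |v₂ − v_a| = 4.615 km/s.
Total Δv = Δv₁ + Δv₂ = 12.53 km/s.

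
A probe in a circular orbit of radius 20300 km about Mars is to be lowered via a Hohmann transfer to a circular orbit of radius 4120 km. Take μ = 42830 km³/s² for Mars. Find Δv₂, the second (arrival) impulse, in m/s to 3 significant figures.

The Hohmann ellipse has a_t = (r₁ + r₂)/2 = 12210 km.
On the circular orbit at r = 4120 km, v_c = √(μ/r) = 3.2242 km/s.
Vis-viva on the transfer ellipse at r = 4120 km gives v_t = √[μ(2/r − 1/a_t)] = 4.1573 km/s.
Δv₂ = |v_t − v_c| = |4.1573 − 3.2242| = 0.9331 km/s.

Δv₂ = 933 m/s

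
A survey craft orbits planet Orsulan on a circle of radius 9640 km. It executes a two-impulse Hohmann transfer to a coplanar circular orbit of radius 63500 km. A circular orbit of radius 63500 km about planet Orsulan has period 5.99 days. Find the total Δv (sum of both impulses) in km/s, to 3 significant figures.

From Kepler's third law T² = 4π²r³/μ at r = 63500 km, T = 5.99 days = 5.99 × 86400 s = 5.17536×10^5 s: μ = 4π²r³/T² = 37739.8 km³/s².
Transfer-ellipse semi-major axis a_t = (r₁ + r₂)/2 = (9640 + 63500)/2 = 36570 km.
Circular speed at r₁: v₁ = √(μ/r₁) = √(37739.8/9640) = 1.9786 km/s.
Transfer-orbit speed at r₁ (v² = μ(2/r − 1/a)): v_p = √[μ(2/r₁ − 1/a_t)] = 2.6073 km/s.
First burn Δv₁ = |v_p − v₁| = 0.6287 km/s.
At r₂, v₂ = √(μ/r₂) = 0.7709 km/s.
Transfer-orbit speed at r₂: v_a = √[μ(2/r₂ − 1/a_t)] = 0.3958 km/s.
Second burn Δv₂ = |v₂ − v_a| = 0.3751 km/s.
Total Δv = Δv₁ + Δv₂ = 1.004 km/s.

Δv = 1.00 km/s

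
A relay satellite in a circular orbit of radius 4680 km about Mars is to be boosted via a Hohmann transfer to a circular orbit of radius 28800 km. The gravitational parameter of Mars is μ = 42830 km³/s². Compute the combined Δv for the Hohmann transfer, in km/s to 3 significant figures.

Δv = 1.52 km/s

Transfer-ellipse semi-major axis a_t = (r₁ + r₂)/2 = (4680 + 28800)/2 = 16740 km.
At r₁ the circular-orbit speed is v₁ = √(μ/r₁) = 3.0252 km/s.
Transfer-orbit speed at r₁ (vis-viva equation): v_p = √[μ(2/r₁ − 1/a_t)] = 3.9680 km/s.
First burn Δv₁ = |v_p − v₁| = 0.94280 km/s.
At r₂, v₂ = √(μ/r₂) = 1.21949 km/s.
Transfer-orbit speed at r₂: v_a = √[μ(2/r₂ − 1/a_t)] = 0.644797 km/s.
Second burn Δv₂ = |v₂ − v_a| = 0.57469 km/s.
Δv = Δv₁ + Δv₂ = 0.94280 + 0.57469 = 1.517 km/s.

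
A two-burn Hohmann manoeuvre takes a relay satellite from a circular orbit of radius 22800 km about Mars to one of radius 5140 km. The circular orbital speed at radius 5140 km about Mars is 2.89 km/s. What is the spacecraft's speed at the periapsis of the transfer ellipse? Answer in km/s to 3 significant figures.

v = 3.69 km/s

From the circular-orbit relation v² = μ/r at r = 5140 km: μ = v²r = (2.89)² × 5140 = 42929.8 km³/s².
The Hohmann ellipse has a_t = (r₁ + r₂)/2 = 13970 km.
At periapsis, r = 5140 km.
Vis-viva: v = √[μ(2/r − 1/a_t)] = √[42929.8 × (2/5140 − 1/13970)] = 3.692 km/s.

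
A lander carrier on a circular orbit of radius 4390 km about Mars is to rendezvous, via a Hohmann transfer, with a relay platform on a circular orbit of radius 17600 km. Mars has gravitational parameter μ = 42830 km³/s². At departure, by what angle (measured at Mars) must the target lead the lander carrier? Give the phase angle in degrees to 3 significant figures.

φ = 91.1°

The Hohmann ellipse has a_t = (r₁ + r₂)/2 = 10995 km.
Transfer time t = π√(a_t³/μ) = 17501 s.
Target angular speed ω₂ = √(μ/r₂³) = 8.8635×10^-5 rad/s.
Angle swept by the target during transfer: ω₂·t = 1.5512 rad = 88.88°.
Arrival is 180° from departure on the ellipse, so φ = 180° − 88.88° = 91.1°.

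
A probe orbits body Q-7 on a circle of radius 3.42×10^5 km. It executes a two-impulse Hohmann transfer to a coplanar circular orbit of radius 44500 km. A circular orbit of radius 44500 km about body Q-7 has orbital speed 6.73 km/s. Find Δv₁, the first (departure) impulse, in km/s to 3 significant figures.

From the circular-orbit relation v² = μ/r at r = 44500 km: μ = v²r = (6.73)² × 44500 = 2.01553×10^6 km³/s².
Transfer-ellipse semi-major axis a_t = (r₁ + r₂)/2 = (3.420×10^5 + 44500)/2 = 1.9325×10^5 km.
On the circular orbit at r = 3.420×10^5 km, v_c = √(μ/r) = 2.428 km/s.
Transfer-orbit speed at the same r (vis-viva, a = a_t): v_t = √[μ(2/r − 1/a_t)] = 1.165 km/s.
Δv₁ = |v_t − v_c| = |1.165 − 2.428| = 1.263 km/s.

Δv₁ = 1.26 km/s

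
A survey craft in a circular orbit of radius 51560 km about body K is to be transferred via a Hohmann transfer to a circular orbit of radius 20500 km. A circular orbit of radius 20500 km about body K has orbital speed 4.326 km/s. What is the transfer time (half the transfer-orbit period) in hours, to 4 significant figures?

From the circular-orbit relation v² = μ/r at r = 20500 km: μ = v²r = (4.326)² × 20500 = 3.83643×10^5 km³/s².
Semi-major axis of the transfer orbit: a_t = (51560 + 20500)/2 = 36030 km.
By Kepler's third law the transfer-orbit period is T = 2π√(a_t³/μ), so t = T/2 = 34690 s.
Converting: 34690 s ÷ 3600 s/hour = 9.636 hours.

t = 9.636 hours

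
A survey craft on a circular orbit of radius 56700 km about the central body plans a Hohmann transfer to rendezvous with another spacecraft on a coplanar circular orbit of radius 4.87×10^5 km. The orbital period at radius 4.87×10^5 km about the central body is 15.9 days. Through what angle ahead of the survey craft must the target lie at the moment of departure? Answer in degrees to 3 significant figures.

φ = 105°

From Kepler's third law T² = 4π²r³/μ at r = 4.87×10^5 km, T = 15.9 days = 15.9 × 86400 s = 1.37376×10^6 s: μ = 4π²r³/T² = 2.41616×10^6 km³/s².
Transfer-ellipse semi-major axis a_t = (r₁ + r₂)/2 = (56700 + 4.870×10^5)/2 = 2.7185×10^5 km.
The half-period of the transfer ellipse is t = π√(a_t³/μ) = 2.8647×10^5 s.
Target angular speed ω₂ = √(μ/r₂³) = 4.5737×10^-6 rad/s.
Angle swept by the target during transfer: ω₂·t = 1.3102 rad = 75.07°.
The survey craft traverses 180° on the transfer ellipse, so the target must lead by 180° − 75.07° = 105°.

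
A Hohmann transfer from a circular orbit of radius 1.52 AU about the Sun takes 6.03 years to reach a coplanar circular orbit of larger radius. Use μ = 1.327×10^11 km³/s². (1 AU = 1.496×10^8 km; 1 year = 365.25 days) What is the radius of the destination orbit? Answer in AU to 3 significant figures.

In km: r₁ = 1.52 × 1.496×10^8 = 2.27392×10^8 km.
Transfer time t = 6.03 years × 365.25 × 86400 s = 1.90292328×10^8 s, and t = π√(a_t³/μ).
So a_t = (μ t²/π²)^(1/3) = (1.327×10^11 × (1.90292328×10^8)² / π²)^(1/3) = 7.8669×10^8 km.
Since a_t = (r₁ + r₂)/2, r₂ = 2a_t − r₁ = 2×7.8669×10^8 − 2.27392×10^8 = 1.345988×10^9 km.
In AU: r₂ = 1.345988×10^9 / 1.496×10^8 = 9.00 AU.

r₂ = 9.00 AU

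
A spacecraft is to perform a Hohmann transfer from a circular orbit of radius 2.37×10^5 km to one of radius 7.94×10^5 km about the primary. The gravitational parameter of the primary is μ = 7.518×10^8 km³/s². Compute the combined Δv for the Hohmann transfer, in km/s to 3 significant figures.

Transfer-ellipse semi-major axis a_t = (r₁ + r₂)/2 = (2.370×10^5 + 7.940×10^5)/2 = 5.155×10^5 km.
Circular speed at r₁: v₁ = √(μ/r₁) = √(7.518×10^8/2.370×10^5) = 56.322 km/s.
On the transfer ellipse at r₁, vis-viva gives v_p = √[μ(2/r₁ − 1/a_t)] = 69.899 km/s.
First burn Δv₁ = |v_p − v₁| = 13.577 km/s.
At r₂, v₂ = √(μ/r₂) = 30.7710 km/s.
Transfer-orbit speed at r₂: v_a = √[μ(2/r₂ − 1/a_t)] = 20.8642 km/s.
Second burn Δv₂ = |v₂ − v_a| = 9.9068 km/s.
Δv = Δv₁ + Δv₂ = 13.577 + 9.9068 = 23.48 km/s.

Δv = 23.5 km/s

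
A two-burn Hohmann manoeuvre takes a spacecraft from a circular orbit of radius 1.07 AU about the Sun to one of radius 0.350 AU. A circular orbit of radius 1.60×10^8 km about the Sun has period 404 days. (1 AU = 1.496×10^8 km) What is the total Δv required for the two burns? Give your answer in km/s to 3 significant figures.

Δv = 20.0 km/s

From Kepler's third law T² = 4π²r³/μ at r = 1.60×10^8 km, T = 404 days = 404 × 86400 s = 3.49056×10^7 s: μ = 4π²r³/T² = 1.32718×10^11 km³/s².
In km: r₁ = 1.07 × 1.496×10^8 = 1.60072×10^8 km; r₂ = 0.350 × 1.496×10^8 = 5.236×10^7 km.
Semi-major axis of the transfer orbit: a_t = (1.60072×10^8 + 5.236×10^7)/2 = 1.06216×10^8 km.
At r₁ the circular-orbit speed is v₁ = √(μ/r₁) = 28.79433 km/s.
On the transfer ellipse at r₁, v² = μ(2/r − 1/a) gives v_a = √[μ(2/r₁ − 1/a_t)] = 20.21678 km/s.
First burn Δv₁ = |v_a − v₁| = 8.578 km/s.
Circular speed at r₂: v₂ = √(μ/r₂) = 50.35 km/s.
Transfer-orbit speed at r₂: v_p = √[μ(2/r₂ − 1/a_t)] = 61.81 km/s.
Second burn Δv₂ = |v₂ − v_p| = 11.46 km/s.
Δv = Δv₁ + Δv₂ = 8.578 + 11.46 = 20.04 km/s.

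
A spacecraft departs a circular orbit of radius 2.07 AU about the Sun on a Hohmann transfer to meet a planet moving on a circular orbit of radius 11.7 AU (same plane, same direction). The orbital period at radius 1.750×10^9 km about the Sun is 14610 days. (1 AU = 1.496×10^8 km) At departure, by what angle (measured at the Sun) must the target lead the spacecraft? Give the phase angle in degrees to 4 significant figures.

φ = 98.75°

From Kepler's third law T² = 4π²r³/μ at r = 1.750×10^9 km, T = 14610 days = 14610 × 86400 s = 1.262304×10^9 s: μ = 4π²r³/T² = 1.32784×10^11 km³/s².
In km: r₁ = 2.07 × 1.496×10^8 = 3.09672×10^8 km; r₂ = 11.7 × 1.496×10^8 = 1.75032×10^9 km.
Transfer-ellipse semi-major axis a_t = (r₁ + r₂)/2 = (3.09672×10^8 + 1.75032×10^9)/2 = 1.029996×10^9 km.
The half-period of the transfer ellipse is t = π√(a_t³/μ) = 2.850×10^8 s.
The target's mean motion on its circular orbit is ω₂ = √(μ/r₂³) = 4.976×10^-9 rad/s.
Angle swept by the target during transfer: ω₂·t = 1.418 rad = 81.25°.
The spacecraft traverses 180° on the transfer ellipse, so the target must lead by 180° − 81.25° = 98.75°.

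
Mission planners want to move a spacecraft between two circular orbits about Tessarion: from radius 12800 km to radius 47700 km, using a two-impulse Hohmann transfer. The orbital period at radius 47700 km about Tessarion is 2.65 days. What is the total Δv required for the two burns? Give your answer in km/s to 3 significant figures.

Δv = 1.10 km/s

From Kepler's third law T² = 4π²r³/μ at r = 47700 km, T = 2.65 days = 2.65 × 86400 s = 2.2896×10^5 s: μ = 4π²r³/T² = 81732.7 km³/s².
Semi-major axis of the transfer orbit: a_t = (12800 + 47700)/2 = 30250 km.
At r₁ the circular-orbit speed is v₁ = √(μ/r₁) = 2.5269 km/s.
On the transfer ellipse at r₁, vis-viva equation gives v_p = √[μ(2/r₁ − 1/a_t)] = 3.1731 km/s.
First burn Δv₁ = |v_p − v₁| = 0.6462 km/s.
At r₂, v₂ = √(μ/r₂) = 1.309 km/s.
Transfer-orbit speed at r₂: v_a = √[μ(2/r₂ − 1/a_t)] = 0.8515 km/s.
Second burn Δv₂ = |v₂ − v_a| = 0.4575 km/s.
Δv = Δv₁ + Δv₂ = 0.6462 + 0.4575 = 1.104 km/s.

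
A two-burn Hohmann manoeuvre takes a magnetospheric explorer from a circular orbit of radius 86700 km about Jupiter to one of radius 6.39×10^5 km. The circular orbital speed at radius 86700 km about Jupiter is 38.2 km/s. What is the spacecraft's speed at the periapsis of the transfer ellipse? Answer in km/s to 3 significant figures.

v = 50.7 km/s

From the circular-orbit relation v² = μ/r at r = 86700 km: μ = v²r = (38.2)² × 86700 = 1.26516×10^8 km³/s².
Transfer-ellipse semi-major axis a_t = (r₁ + r₂)/2 = (86700 + 6.390×10^5)/2 = 3.6285×10^5 km.
At periapsis, r = 86700 km.
Applying v² = μ(2/r − 1/a_t): v = 50.69 km/s.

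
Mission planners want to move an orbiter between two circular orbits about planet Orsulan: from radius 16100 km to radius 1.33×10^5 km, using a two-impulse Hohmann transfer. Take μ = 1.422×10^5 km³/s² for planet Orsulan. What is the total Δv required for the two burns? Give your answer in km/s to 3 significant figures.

The Hohmann ellipse has a_t = (r₁ + r₂)/2 = 74550 km.
At r₁ the circular-orbit speed is v₁ = √(μ/r₁) = 2.9719 km/s.
On the transfer ellipse at r₁, v² = μ(2/r − 1/a) gives v_p = √[μ(2/r₁ − 1/a_t)] = 3.9695 km/s.
First burn Δv₁ = |v_p − v₁| = 0.9976 km/s.
Circular speed at r₂: v₂ = √(μ/r₂) = 1.034 km/s.
Transfer-orbit speed at r₂: v_a = √[μ(2/r₂ − 1/a_t)] = 0.4805 km/s.
Second burn Δv₂ = |v₂ − v_a| = 0.5535 km/s.
Total Δv = Δv₁ + Δv₂ = 1.551 km/s.

Δv = 1.55 km/s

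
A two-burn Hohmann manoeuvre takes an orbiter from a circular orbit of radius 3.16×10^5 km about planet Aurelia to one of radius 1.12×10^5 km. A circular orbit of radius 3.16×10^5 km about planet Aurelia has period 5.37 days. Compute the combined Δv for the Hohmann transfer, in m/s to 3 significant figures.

Δv = 2730 m/s

From Kepler's third law T² = 4π²r³/μ at r = 3.16×10^5 km, T = 5.37 days = 5.37 × 86400 s = 4.63968×10^5 s: μ = 4π²r³/T² = 5.78689×10^6 km³/s².
Semi-major axis of the transfer orbit: a_t = (3.160×10^5 + 1.120×10^5)/2 = 2.140×10^5 km.
At r₁ the circular-orbit speed is v₁ = √(μ/r₁) = 4.2794 km/s.
On the transfer ellipse at r₁, vis-viva equation gives v_a = √[μ(2/r₁ − 1/a_t)] = 3.0959 km/s.
First burn Δv₁ = |v_a − v₁| = 1.1835 km/s.
At r₂, v₂ = √(μ/r₂) = 7.188089 km/s.
Transfer-orbit speed at r₂: v_p = √[μ(2/r₂ − 1/a_t)] = 8.734743 km/s.
Second burn Δv₂ = |v₂ − v_p| = 1.5467 km/s.
Total Δv = Δv₁ + Δv₂ = 2.730 km/s.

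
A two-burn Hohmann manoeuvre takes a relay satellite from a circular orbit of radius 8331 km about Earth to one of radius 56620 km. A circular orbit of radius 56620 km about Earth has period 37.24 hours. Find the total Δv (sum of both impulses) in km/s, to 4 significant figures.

Δv = 3.526 km/s

From Kepler's third law T² = 4π²r³/μ at r = 56620 km, T = 37.24 hours = 37.24 × 3600 s = 1.34064×10^5 s: μ = 4π²r³/T² = 3.98699×10^5 km³/s².
Semi-major axis of the transfer orbit: a_t = (8331 + 56620)/2 = 32475.5 km.
At r₁ the circular-orbit speed is v₁ = √(μ/r₁) = 6.9179 km/s.
Transfer-orbit speed at r₁ (vis-viva equation): v_p = √[μ(2/r₁ − 1/a_t)] = 9.1344 km/s.
First burn Δv₁ = |v_p − v₁| = 2.2165 km/s.
Circular speed at r₂: v₂ = √(μ/r₂) = 2.6536 km/s.
Transfer-orbit speed at r₂: v_a = √[μ(2/r₂ − 1/a_t)] = 1.3440 km/s.
Second burn Δv₂ = |v₂ − v_a| = 1.3096 km/s.
Δv = Δv₁ + Δv₂ = 2.2165 + 1.3096 = 3.526 km/s.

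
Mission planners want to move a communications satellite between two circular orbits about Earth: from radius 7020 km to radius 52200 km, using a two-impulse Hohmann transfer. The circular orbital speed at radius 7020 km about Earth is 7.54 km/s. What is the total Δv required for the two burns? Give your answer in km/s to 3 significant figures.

Δv = 3.89 km/s

From the circular-orbit relation v² = μ/r at r = 7020 km: μ = v²r = (7.54)² × 7020 = 3.99098×10^5 km³/s².
The Hohmann ellipse has a_t = (r₁ + r₂)/2 = 29610 km.
At r₁ the circular-orbit speed is v₁ = √(μ/r₁) = 7.5400 km/s.
Transfer-orbit speed at r₁ (v² = μ(2/r − 1/a)): v_p = √[μ(2/r₁ − 1/a_t)] = 10.011 km/s.
First burn Δv₁ = |v_p − v₁| = 2.471 km/s.
Circular speed at r₂: v₂ = √(μ/r₂) = 2.765 km/s.
Transfer-orbit speed at r₂: v_a = √[μ(2/r₂ − 1/a_t)] = 1.346 km/s.
Second burn Δv₂ = |v₂ − v_a| = 1.419 km/s.
Total Δv = Δv₁ + Δv₂ = 3.890 km/s.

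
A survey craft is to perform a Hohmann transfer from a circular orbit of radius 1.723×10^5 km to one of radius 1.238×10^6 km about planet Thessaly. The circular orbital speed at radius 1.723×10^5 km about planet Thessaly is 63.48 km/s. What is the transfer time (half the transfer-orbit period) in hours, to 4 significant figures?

t = 19.61 hours

From the circular-orbit relation v² = μ/r at r = 1.723×10^5 km: μ = v²r = (63.48)² × 1.723×10^5 = 6.94319×10^8 km³/s².
Semi-major axis of the transfer orbit: a_t = (1.723×10^5 + 1.238×10^6)/2 = 7.0515×10^5 km.
By Kepler's third law the transfer-orbit period is T = 2π√(a_t³/μ), so t = T/2 = 70600 s.
Converting: 70600 s ÷ 3600 s/hour = 19.61 hours.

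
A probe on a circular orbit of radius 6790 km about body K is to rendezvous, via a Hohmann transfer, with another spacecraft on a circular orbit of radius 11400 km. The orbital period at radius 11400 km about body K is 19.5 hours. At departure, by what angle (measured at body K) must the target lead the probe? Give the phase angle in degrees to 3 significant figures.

φ = 51.7°

From Kepler's third law T² = 4π²r³/μ at r = 11400 km, T = 19.5 hours = 19.5 × 3600 s = 70200 s: μ = 4π²r³/T² = 11868.6 km³/s².
Transfer-ellipse semi-major axis a_t = (r₁ + r₂)/2 = (6790 + 11400)/2 = 9095 km.
The half-period of the transfer ellipse is t = π√(a_t³/μ) = 25012 s.
The target's mean motion on its circular orbit is ω₂ = √(μ/r₂³) = 8.9504×10^-5 rad/s.
Angle swept by the target during transfer: ω₂·t = 2.239 rad = 128.3°.
The probe traverses 180° on the transfer ellipse, so the target must lead by 180° − 128.3° = 51.7°.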